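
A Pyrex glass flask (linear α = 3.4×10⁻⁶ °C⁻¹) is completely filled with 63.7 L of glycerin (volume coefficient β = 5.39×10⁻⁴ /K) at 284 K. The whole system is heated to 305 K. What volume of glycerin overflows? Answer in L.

0.707 L

The flask also expands: β_container ≈ 3α = 1.02×10⁻⁵ /K
Net overflow = V₀(β_liq − 3α_cont)ΔT
β − 3α = 5.39×10⁻⁴ − 1.02×10⁻⁵ = 5.288×10⁻⁴ /K; ΔT = 21 K
ΔV = 63.7 × 5.288×10⁻⁴ × 21 = 0.707 L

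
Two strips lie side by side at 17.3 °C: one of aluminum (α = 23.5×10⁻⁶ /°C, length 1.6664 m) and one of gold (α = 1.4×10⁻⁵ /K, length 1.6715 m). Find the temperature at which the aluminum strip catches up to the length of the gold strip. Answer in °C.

L₁(1 + α₁ΔT) = L₂(1 + α₂ΔT) ⇒ ΔT = (L₂ − L₁)/(α₁L₁ − α₂L₂)
L₂ − L₁ = 1.6715 − 1.6664 = 5.10×10⁻³ m
α₁L₁ − α₂L₂ = 23.5×10⁻⁶×1.6664 − 1.4×10⁻⁵×1.6715 = 1.57594×10⁻⁵ m/K
ΔT = 5.10×10⁻³ / 1.57594×10⁻⁵ = 323.616 K
T = 17.3 + 323.616 = 340.916 °C

T = 340.9 °C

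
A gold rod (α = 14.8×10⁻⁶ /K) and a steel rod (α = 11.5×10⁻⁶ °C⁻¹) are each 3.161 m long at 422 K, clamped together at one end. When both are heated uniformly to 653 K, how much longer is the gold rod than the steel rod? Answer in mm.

ΔT = 231 K
gold: ΔL = 14.8×10⁻⁶ × 3.161 m × 231 = 1.0807×10⁻² m = 10.807 mm
steel: ΔL = 11.5×10⁻⁶ × 3.161 m × 231 = 8.3972×10⁻³ m = 8.3972 mm
difference = 10.807 − 8.3972 = 2.4098 mm

2.41 mm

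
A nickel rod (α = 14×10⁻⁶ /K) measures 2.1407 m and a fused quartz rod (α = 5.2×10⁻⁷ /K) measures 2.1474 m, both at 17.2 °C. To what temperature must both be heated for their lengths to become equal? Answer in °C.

Equal length when α₁L₁ΔT − α₂L₂ΔT = L₂ − L₁ = 6.70×10⁻³ m
α₁L₁ = 2.99698×10⁻⁵, α₂L₂ = 1.116648×10⁻⁶ → Δ(αL) = 2.8853152×10⁻⁵ m/K
ΔT = 6.70×10⁻³ / 2.8853152×10⁻⁵ = 232.210 K, so T = 17.2 + 232.210 = 249.410 °C

T = 249.4 °C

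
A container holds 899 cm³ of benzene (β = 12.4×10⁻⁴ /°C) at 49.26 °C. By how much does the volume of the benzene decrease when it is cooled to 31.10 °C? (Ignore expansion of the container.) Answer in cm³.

ΔV = 20.2 cm³

|ΔT| = |31.10 − 49.26| = 18.16 K
ΔV = βV₀ΔT = (12.4×10⁻⁴)(899)(18.16) = 20.2 cm³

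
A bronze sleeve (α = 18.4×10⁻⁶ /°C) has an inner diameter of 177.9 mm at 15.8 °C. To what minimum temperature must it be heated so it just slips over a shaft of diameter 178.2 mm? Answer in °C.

T = 107 °C

Required Δd = 178.2 − 177.9 = 0.3 mm
Δd = αd₀ΔT ⇒ ΔT = Δd/(αd₀) = 0.3 / (18.4×10⁻⁶ × 177.9) = 91.65 K
T_min = 15.8 + 91.65 = 107.45 °C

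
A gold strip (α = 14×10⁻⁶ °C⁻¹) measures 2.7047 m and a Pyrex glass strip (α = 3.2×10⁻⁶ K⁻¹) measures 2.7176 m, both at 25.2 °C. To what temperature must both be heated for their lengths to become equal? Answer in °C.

T = 467.4 °C

L₁(1 + α₁ΔT) = L₂(1 + α₂ΔT) ⇒ ΔT = (L₂ − L₁)/(α₁L₁ − α₂L₂)
L₂ − L₁ = 2.7176 − 2.7047 = 1.29×10⁻² m
α₁L₁ − α₂L₂ = 14×10⁻⁶×2.7047 − 3.2×10⁻⁶×2.7176 = 2.916948×10⁻⁵ m/K
ΔT = 1.29×10⁻² / 2.916948×10⁻⁵ = 442.243 K
T = 25.2 + 442.243 = 467.443 °C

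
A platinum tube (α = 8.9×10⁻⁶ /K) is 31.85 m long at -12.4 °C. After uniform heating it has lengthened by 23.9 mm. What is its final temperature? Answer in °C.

ΔL = αL₀ΔT ⇒ ΔT = ΔL / (αL₀)
ΔT = 23.9×10⁻³ m / (8.9×10⁻⁶ × 31.85 m) = 84.314 K
T = -12.4 + 84.314 = 71.914 °C

T = 71.9 °C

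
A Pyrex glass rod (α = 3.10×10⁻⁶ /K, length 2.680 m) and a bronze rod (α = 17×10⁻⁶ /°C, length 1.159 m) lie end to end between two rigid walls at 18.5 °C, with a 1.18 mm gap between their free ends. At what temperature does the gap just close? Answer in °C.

α₁L₁ = 8.308×10⁻⁶ m/K, α₂L₂ = 1.9703×10⁻⁵ m/K → total 2.8011×10⁻⁵ m/K
ΔT = g/(α₁L₁+α₂L₂) = 1.18×10⁻³ / 2.8011×10⁻⁵ = 42.126 K
T = 18.5 + 42.126 = 60.626 °C

T = 60.6 °C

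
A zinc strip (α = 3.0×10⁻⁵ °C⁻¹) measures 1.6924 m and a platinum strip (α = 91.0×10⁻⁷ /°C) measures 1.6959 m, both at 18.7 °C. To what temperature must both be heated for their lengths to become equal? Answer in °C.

L₁(1 + α₁ΔT) = L₂(1 + α₂ΔT) ⇒ ΔT = (L₂ − L₁)/(α₁L₁ − α₂L₂)
L₂ − L₁ = 1.6959 − 1.6924 = 3.50×10⁻³ m
α₁L₁ − α₂L₂ = 3.0×10⁻⁵×1.6924 − 91.0×10⁻⁷×1.6959 = 3.533931×10⁻⁵ m/K
ΔT = 3.50×10⁻³ / 3.533931×10⁻⁵ = 99.040 K
T = 18.7 + 99.040 = 117.740 °C

T = 117.7 °C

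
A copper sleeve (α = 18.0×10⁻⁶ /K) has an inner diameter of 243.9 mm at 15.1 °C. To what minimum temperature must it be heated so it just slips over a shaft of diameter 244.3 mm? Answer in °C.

Required Δd = 244.3 − 243.9 = 0.4 mm
Δd = αd₀ΔT ⇒ ΔT = Δd/(αd₀) = 0.4 / (18.0×10⁻⁶ × 243.9) = 91.11 K
T_min = 15.1 + 91.11 = 106.21 °C

T = 106 °C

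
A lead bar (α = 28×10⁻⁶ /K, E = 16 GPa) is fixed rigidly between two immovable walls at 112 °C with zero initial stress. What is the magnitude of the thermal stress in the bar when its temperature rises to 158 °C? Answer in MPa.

Fully constrained: the free strain ε = αΔT is blocked, so σ = Eε = EαΔT.
|ΔT| = 46 K
σ = 16.0×10⁹ × 28×10⁻⁶ × 46 = 2.06×10⁷ Pa

σ = 20.6 MPa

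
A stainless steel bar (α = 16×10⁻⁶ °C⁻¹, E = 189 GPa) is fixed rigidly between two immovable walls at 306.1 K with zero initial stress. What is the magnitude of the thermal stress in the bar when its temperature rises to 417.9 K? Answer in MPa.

σ = 338 MPa

Fully constrained: the free strain ε = αΔT is blocked, so σ = Eε = EαΔT.
|ΔT| = 111.8 K
σ = 189×10⁹ × 16×10⁻⁶ × 111.8 = 3.38×10⁸ Pa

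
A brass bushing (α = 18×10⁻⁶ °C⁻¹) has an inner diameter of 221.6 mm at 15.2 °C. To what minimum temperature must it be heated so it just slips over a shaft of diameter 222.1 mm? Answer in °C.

T = 141 °C

Required Δd = 222.1 − 221.6 = 0.5 mm
Δd = αd₀ΔT ⇒ ΔT = Δd/(αd₀) = 0.5 / (18×10⁻⁶ × 221.6) = 125.35 K
T_min = 15.2 + 125.35 = 140.55 °C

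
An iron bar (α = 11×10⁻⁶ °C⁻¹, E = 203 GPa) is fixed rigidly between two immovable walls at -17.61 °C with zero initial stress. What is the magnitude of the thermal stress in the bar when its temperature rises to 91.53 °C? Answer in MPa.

σ = 244 MPa

Fully constrained: the free strain ε = αΔT is blocked, so σ = Eε = EαΔT.
|ΔT| = 109.14 K
σ = 203×10⁹ × 11×10⁻⁶ × 109.14 = 2.44×10⁸ Pa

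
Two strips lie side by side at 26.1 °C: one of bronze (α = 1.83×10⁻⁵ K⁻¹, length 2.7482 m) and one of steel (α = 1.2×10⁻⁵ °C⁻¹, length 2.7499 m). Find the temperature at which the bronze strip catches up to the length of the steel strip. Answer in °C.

T = 124.4 °C

L₁(1 + α₁ΔT) = L₂(1 + α₂ΔT) ⇒ ΔT = (L₂ − L₁)/(α₁L₁ − α₂L₂)
L₂ − L₁ = 2.7499 − 2.7482 = 1.70×10⁻³ m
α₁L₁ − α₂L₂ = 1.83×10⁻⁵×2.7482 − 1.2×10⁻⁵×2.7499 = 1.729326×10⁻⁵ m/K
ΔT = 1.70×10⁻³ / 1.729326×10⁻⁵ = 98.304 K
T = 26.1 + 98.304 = 124.404 °C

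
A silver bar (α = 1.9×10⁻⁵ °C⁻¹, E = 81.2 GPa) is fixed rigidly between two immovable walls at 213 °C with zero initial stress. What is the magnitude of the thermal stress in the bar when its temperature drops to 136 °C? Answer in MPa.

Fully constrained: the free strain ε = αΔT is blocked, so σ = Eε = EαΔT.
|ΔT| = 77 K
σ = 81.2×10⁹ × 1.9×10⁻⁵ × 77 = 1.19×10⁸ Pa

σ = 119 MPa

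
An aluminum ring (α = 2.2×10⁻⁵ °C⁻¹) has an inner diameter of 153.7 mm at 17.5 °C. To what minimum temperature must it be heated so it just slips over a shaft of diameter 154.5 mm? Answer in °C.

T = 254 °C

Required Δd = 154.5 − 153.7 = 0.8 mm
Δd = αd₀ΔT ⇒ ΔT = Δd/(αd₀) = 0.8 / (2.2×10⁻⁵ × 153.7) = 236.59 K
T_min = 17.5 + 236.59 = 254.09 °C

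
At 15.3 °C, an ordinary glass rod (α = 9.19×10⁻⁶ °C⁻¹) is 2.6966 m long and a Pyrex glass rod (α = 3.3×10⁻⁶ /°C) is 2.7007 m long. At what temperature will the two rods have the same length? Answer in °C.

T = 273.7 °C

Equal length when α₁L₁ΔT − α₂L₂ΔT = L₂ − L₁ = 4.10×10⁻³ m
α₁L₁ = 2.4781754×10⁻⁵, α₂L₂ = 8.91231×10⁻⁶ → Δ(αL) = 1.5869444×10⁻⁵ m/K
ΔT = 4.10×10⁻³ / 1.5869444×10⁻⁵ = 258.358 K, so T = 15.3 + 258.358 = 273.658 °C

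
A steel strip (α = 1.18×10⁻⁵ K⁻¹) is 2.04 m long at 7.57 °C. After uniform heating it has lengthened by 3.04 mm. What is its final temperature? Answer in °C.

ΔL = αL₀ΔT ⇒ ΔT = ΔL / (αL₀)
ΔT = 3.04×10⁻³ m / (1.18×10⁻⁵ × 2.04 m) = 126.29 K
T = 7.57 + 126.29 = 133.86 °C

T = 134 °C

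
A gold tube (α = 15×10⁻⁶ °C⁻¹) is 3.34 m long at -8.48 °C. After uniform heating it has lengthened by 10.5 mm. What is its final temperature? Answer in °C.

ΔL = αL₀ΔT ⇒ ΔT = ΔL / (αL₀)
ΔT = 10.5×10⁻³ m / (15×10⁻⁶ × 3.34 m) = 209.58 K
T = -8.48 + 209.58 = 201.10 °C

T = 201 °C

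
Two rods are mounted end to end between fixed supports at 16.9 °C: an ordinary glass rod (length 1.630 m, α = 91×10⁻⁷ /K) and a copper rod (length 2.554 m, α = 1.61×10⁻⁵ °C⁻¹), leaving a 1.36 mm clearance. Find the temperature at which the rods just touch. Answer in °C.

T = 41.2 °C

α₁L₁ = 1.4833×10⁻⁵ m/K, α₂L₂ = 4.11194×10⁻⁵ m/K → total 5.59524×10⁻⁵ m/K
ΔT = g/(α₁L₁+α₂L₂) = 1.36×10⁻³ / 5.59524×10⁻⁵ = 24.306 K
T = 16.9 + 24.306 = 41.206 °C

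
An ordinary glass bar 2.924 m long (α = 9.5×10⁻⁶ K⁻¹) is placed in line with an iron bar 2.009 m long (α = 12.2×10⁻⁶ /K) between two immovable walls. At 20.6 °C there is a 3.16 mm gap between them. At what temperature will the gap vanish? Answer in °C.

Gap closes when ΔL₁ + ΔL₂ = 3.16 mm = 3.16×10⁻³ m
(α₁L₁ + α₂L₂)ΔT = g
α₁L₁ + α₂L₂ = 9.5×10⁻⁶×2.924 + 12.2×10⁻⁶×2.009 = 5.22878×10⁻⁵ m/K
ΔT = 3.16×10⁻³ / 5.22878×10⁻⁵ = 60.435 K
T = 20.6 + 60.435 = 81.035 °C

T = 81.0 °C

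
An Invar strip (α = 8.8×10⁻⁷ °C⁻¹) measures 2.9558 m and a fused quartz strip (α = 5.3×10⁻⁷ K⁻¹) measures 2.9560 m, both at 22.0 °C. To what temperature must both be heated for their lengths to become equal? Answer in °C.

T = 215.3 °C

L₁(1 + α₁ΔT) = L₂(1 + α₂ΔT) ⇒ ΔT = (L₂ − L₁)/(α₁L₁ − α₂L₂)
L₂ − L₁ = 2.9560 − 2.9558 = 2.00×10⁻⁴ m
α₁L₁ − α₂L₂ = 8.8×10⁻⁷×2.9558 − 5.3×10⁻⁷×2.9560 = 1.034424×10⁻⁶ m/K
ΔT = 2.00×10⁻⁴ / 1.034424×10⁻⁶ = 193.344 K
T = 22.0 + 193.344 = 215.344 °C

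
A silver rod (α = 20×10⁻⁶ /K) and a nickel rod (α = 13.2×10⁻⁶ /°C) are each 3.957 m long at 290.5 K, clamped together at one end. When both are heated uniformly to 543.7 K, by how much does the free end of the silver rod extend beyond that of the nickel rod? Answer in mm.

6.81 mm

ΔT = 253.2 K
silver: ΔL = 20×10⁻⁶ × 3.957 m × 253.2 = 2.0038×10⁻² m = 20.038 mm
nickel: ΔL = 13.2×10⁻⁶ × 3.957 m × 253.2 = 1.3225×10⁻² m = 13.225 mm
difference = 20.038 − 13.225 = 6.813 mm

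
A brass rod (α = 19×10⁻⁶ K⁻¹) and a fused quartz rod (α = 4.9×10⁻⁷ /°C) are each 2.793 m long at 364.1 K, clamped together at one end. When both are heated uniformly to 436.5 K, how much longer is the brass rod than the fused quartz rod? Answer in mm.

3.74 mm

ΔT = 72.4 K
brass: ΔL = 19×10⁻⁶ × 2.793 m × 72.4 = 3.8421×10⁻³ m = 3.8421 mm
fused quartz: ΔL = 4.9×10⁻⁷ × 2.793 m × 72.4 = 9.9084×10⁻⁵ m = 0.099084 mm
difference = 3.8421 − 0.099084 = 3.743016 mm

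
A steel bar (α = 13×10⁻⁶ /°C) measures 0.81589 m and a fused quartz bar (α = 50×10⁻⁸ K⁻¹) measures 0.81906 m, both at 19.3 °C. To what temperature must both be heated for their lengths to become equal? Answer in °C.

T = 330.2 °C

Equal length when α₁L₁ΔT − α₂L₂ΔT = L₂ − L₁ = 3.17×10⁻³ m
α₁L₁ = 1.060657×10⁻⁵, α₂L₂ = 4.0953×10⁻⁷ → Δ(αL) = 1.019704×10⁻⁵ m/K
ΔT = 3.17×10⁻³ / 1.019704×10⁻⁵ = 310.875 K, so T = 19.3 + 310.875 = 330.175 °C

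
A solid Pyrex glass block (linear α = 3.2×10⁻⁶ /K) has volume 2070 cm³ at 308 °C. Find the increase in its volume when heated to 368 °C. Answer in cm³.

Isotropic solid: β ≈ 3α = 9.6×10⁻⁶ /K; ΔT = 60 K
ΔV = 3αV₀ΔT = 3(3.2×10⁻⁶)(2070)(60) = 1.19 cm³

ΔV = 1.19 cm³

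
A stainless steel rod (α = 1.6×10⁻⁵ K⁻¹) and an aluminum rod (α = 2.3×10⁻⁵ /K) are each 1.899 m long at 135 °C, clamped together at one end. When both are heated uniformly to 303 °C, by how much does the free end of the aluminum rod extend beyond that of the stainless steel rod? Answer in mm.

ΔT = 168 K
stainless steel: ΔL = 1.6×10⁻⁵ × 1.899 m × 168 = 5.1045×10⁻³ m = 5.1045 mm
aluminum: ΔL = 2.3×10⁻⁵ × 1.899 m × 168 = 7.3377×10⁻³ m = 7.3377 mm
difference = 7.3377 − 5.1045 = 2.2332 mm

2.23 mm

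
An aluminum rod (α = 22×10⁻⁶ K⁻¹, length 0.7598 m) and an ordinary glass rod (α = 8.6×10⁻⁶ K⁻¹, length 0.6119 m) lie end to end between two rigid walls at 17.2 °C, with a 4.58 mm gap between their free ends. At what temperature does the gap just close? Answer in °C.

T = 226 °C

Gap closes when ΔL₁ + ΔL₂ = 4.58 mm = 4.58×10⁻³ m
(α₁L₁ + α₂L₂)ΔT = g
α₁L₁ + α₂L₂ = 22×10⁻⁶×0.7598 + 8.6×10⁻⁶×0.6119 = 2.197794×10⁻⁵ m/K
ΔT = 4.58×10⁻³ / 2.197794×10⁻⁵ = 208.39 K
T = 17.2 + 208.39 = 225.59 °C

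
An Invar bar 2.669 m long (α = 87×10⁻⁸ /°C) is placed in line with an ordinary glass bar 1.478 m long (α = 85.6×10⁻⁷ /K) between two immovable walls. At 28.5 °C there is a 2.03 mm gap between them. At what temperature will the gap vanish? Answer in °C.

Gap closes when ΔL₁ + ΔL₂ = 2.03 mm = 2.03×10⁻³ m
(α₁L₁ + α₂L₂)ΔT = g
α₁L₁ + α₂L₂ = 87×10⁻⁸×2.669 + 85.6×10⁻⁷×1.478 = 1.497371×10⁻⁵ m/K
ΔT = 2.03×10⁻³ / 1.497371×10⁻⁵ = 135.57 K
T = 28.5 + 135.57 = 164.07 °C

T = 164 °C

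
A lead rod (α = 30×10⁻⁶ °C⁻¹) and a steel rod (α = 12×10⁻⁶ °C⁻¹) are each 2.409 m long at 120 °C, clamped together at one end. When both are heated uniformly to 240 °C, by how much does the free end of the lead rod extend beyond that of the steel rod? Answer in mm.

ΔT = 120 K
lead: ΔL = 30×10⁻⁶ × 2.409 m × 120 = 8.6724×10⁻³ m = 8.6724 mm
steel: ΔL = 12×10⁻⁶ × 2.409 m × 120 = 3.4690×10⁻³ m = 3.4690 mm
difference = 8.6724 − 3.4690 = 5.2034 mm

5.20 mm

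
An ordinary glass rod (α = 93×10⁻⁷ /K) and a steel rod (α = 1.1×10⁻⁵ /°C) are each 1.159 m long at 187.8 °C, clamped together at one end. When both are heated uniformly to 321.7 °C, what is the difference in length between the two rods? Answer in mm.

ΔT = 133.9 K
ordinary glass: ΔL = 93×10⁻⁷ × 1.159 m × 133.9 = 1.4433×10⁻³ m = 1.4433 mm
steel: ΔL = 1.1×10⁻⁵ × 1.159 m × 133.9 = 1.7071×10⁻³ m = 1.7071 mm
difference = 1.7071 − 1.4433 = 0.2638 mm

0.264 mm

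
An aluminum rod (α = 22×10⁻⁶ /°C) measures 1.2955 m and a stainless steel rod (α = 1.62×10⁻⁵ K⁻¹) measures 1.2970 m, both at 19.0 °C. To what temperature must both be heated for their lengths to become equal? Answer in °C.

Equal length when α₁L₁ΔT − α₂L₂ΔT = L₂ − L₁ = 1.50×10⁻³ m
α₁L₁ = 2.8501×10⁻⁵, α₂L₂ = 2.10114×10⁻⁵ → Δ(αL) = 7.4896×10⁻⁶ m/K
ΔT = 1.50×10⁻³ / 7.4896×10⁻⁶ = 200.278 K, so T = 19.0 + 200.278 = 219.278 °C

T = 219.3 °C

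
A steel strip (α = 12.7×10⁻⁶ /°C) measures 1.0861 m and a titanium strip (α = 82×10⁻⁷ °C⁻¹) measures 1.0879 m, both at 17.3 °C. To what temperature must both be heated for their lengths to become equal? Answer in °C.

L₁(1 + α₁ΔT) = L₂(1 + α₂ΔT) ⇒ ΔT = (L₂ − L₁)/(α₁L₁ − α₂L₂)
L₂ − L₁ = 1.0879 − 1.0861 = 1.80×10⁻³ m
α₁L₁ − α₂L₂ = 12.7×10⁻⁶×1.0861 − 82×10⁻⁷×1.0879 = 4.87269×10⁻⁶ m/K
ΔT = 1.80×10⁻³ / 4.87269×10⁻⁶ = 369.406 K
T = 17.3 + 369.406 = 386.706 °C

T = 386.7 °C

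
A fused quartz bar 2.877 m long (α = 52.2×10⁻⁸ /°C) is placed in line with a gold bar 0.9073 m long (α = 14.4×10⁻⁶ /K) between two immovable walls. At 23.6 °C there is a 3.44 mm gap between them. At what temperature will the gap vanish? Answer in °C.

T = 260 °C

α₁L₁ = 1.501794×10⁻⁶ m/K, α₂L₂ = 1.306512×10⁻⁵ m/K → total 1.4566914×10⁻⁵ m/K
ΔT = g/(α₁L₁+α₂L₂) = 3.44×10⁻³ / 1.4566914×10⁻⁵ = 236.15 K
T = 23.6 + 236.15 = 259.75 °C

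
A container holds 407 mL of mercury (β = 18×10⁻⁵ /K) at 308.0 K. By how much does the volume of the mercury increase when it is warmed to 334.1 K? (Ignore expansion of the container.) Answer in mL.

ΔV = 1.91 mL

|ΔT| = |334.1 − 308.0| = 26.1 K
ΔV = βV₀ΔT = (18×10⁻⁵)(407)(26.1) = 1.91 mL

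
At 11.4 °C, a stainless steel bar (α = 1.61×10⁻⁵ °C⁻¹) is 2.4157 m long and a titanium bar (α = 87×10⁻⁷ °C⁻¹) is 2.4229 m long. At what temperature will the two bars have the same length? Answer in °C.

T = 415.6 °C

Equal length when α₁L₁ΔT − α₂L₂ΔT = L₂ − L₁ = 7.20×10⁻³ m
α₁L₁ = 3.889277×10⁻⁵, α₂L₂ = 2.107923×10⁻⁵ → Δ(αL) = 1.781354×10⁻⁵ m/K
ΔT = 7.20×10⁻³ / 1.781354×10⁻⁵ = 404.187 K, so T = 11.4 + 404.187 = 415.587 °C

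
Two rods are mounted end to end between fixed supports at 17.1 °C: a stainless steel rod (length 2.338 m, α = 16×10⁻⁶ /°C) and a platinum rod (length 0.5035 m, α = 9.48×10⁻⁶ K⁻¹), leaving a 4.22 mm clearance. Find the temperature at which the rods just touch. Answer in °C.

Gap closes when ΔL₁ + ΔL₂ = 4.22 mm = 4.22×10⁻³ m
(α₁L₁ + α₂L₂)ΔT = g
α₁L₁ + α₂L₂ = 16×10⁻⁶×2.338 + 9.48×10⁻⁶×0.5035 = 4.218118×10⁻⁵ m/K
ΔT = 4.22×10⁻³ / 4.218118×10⁻⁵ = 100.04 K
T = 17.1 + 100.04 = 117.14 °C

T = 117 °C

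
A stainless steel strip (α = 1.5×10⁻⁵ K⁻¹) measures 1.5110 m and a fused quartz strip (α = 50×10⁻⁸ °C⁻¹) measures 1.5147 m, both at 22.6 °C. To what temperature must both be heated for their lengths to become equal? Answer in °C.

T = 191.5 °C

Equal length when α₁L₁ΔT − α₂L₂ΔT = L₂ − L₁ = 3.70×10⁻³ m
α₁L₁ = 2.2665×10⁻⁵, α₂L₂ = 7.5735×10⁻⁷ → Δ(αL) = 2.190765×10⁻⁵ m/K
ΔT = 3.70×10⁻³ / 2.190765×10⁻⁵ = 168.891 K, so T = 22.6 + 168.891 = 191.491 °C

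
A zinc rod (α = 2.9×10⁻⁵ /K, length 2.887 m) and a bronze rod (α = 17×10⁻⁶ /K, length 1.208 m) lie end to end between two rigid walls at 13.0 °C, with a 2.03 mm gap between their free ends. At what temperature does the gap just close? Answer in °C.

T = 32.5 °C

Gap closes when ΔL₁ + ΔL₂ = 2.03 mm = 2.03×10⁻³ m
(α₁L₁ + α₂L₂)ΔT = g
α₁L₁ + α₂L₂ = 2.9×10⁻⁵×2.887 + 17×10⁻⁶×1.208 = 1.04259×10⁻⁴ m/K
ΔT = 2.03×10⁻³ / 1.04259×10⁻⁴ = 19.471 K
T = 13.0 + 19.471 = 32.471 °C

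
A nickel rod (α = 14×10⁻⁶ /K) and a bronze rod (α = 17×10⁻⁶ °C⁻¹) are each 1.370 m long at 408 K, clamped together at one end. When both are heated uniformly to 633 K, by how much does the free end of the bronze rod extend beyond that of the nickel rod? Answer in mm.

ΔT = 225 K
nickel: ΔL = 14×10⁻⁶ × 1.370 m × 225 = 4.3155×10⁻³ m = 4.3155 mm
bronze: ΔL = 17×10⁻⁶ × 1.370 m × 225 = 5.2403×10⁻³ m = 5.2403 mm
difference = 5.2403 − 4.3155 = 0.9248 mm

0.925 mm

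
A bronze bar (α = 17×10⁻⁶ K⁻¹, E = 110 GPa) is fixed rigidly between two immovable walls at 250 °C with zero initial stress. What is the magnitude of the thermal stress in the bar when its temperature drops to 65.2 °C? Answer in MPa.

Fully constrained: the free strain ε = αΔT is blocked, so σ = Eε = EαΔT.
|ΔT| = 184.8 K
σ = 110×10⁹ × 17×10⁻⁶ × 184.8 = 3.46×10⁸ Pa

σ = 346 MPa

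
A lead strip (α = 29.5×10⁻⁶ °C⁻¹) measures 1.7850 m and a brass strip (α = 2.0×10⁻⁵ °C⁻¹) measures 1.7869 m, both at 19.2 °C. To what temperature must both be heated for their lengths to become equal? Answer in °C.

L₁(1 + α₁ΔT) = L₂(1 + α₂ΔT) ⇒ ΔT = (L₂ − L₁)/(α₁L₁ − α₂L₂)
L₂ − L₁ = 1.7869 − 1.7850 = 1.90×10⁻³ m
α₁L₁ − α₂L₂ = 29.5×10⁻⁶×1.7850 − 2.0×10⁻⁵×1.7869 = 1.69195×10⁻⁵ m/K
ΔT = 1.90×10⁻³ / 1.69195×10⁻⁵ = 112.296 K
T = 19.2 + 112.296 = 131.496 °C

T = 131.5 °C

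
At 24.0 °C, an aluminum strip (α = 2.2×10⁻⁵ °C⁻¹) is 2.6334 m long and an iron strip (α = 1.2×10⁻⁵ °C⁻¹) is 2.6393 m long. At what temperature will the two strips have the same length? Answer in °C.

T = 248.6 °C

Equal length when α₁L₁ΔT − α₂L₂ΔT = L₂ − L₁ = 5.90×10⁻³ m
α₁L₁ = 5.79348×10⁻⁵, α₂L₂ = 3.16716×10⁻⁵ → Δ(αL) = 2.62632×10⁻⁵ m/K
ΔT = 5.90×10⁻³ / 2.62632×10⁻⁵ = 224.649 K, so T = 24.0 + 224.649 = 248.649 °C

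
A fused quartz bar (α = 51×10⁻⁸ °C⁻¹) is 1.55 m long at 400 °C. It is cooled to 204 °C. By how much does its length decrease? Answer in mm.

ΔL = 0.155 mm

|ΔT| = |204 − 400| = 196 K
ΔL = αL₀ΔT = (51×10⁻⁸)(1.55)(196) = 1.55×10⁻⁴ m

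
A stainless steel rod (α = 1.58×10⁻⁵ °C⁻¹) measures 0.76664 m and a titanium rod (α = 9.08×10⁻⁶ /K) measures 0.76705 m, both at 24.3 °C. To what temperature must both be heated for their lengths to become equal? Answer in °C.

Equal length when α₁L₁ΔT − α₂L₂ΔT = L₂ − L₁ = 4.10×10⁻⁴ m
α₁L₁ = 1.2112912×10⁻⁵, α₂L₂ = 6.964814×10⁻⁶ → Δ(αL) = 5.148098×10⁻⁶ m/K
ΔT = 4.10×10⁻⁴ / 5.148098×10⁻⁶ = 79.641 K, so T = 24.3 + 79.641 = 103.941 °C

T = 103.9 °C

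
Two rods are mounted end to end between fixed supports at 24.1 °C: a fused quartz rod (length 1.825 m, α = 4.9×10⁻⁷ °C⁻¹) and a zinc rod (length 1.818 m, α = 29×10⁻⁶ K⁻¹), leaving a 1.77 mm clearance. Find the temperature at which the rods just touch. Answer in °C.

Gap closes when ΔL₁ + ΔL₂ = 1.77 mm = 1.77×10⁻³ m
(α₁L₁ + α₂L₂)ΔT = g
α₁L₁ + α₂L₂ = 4.9×10⁻⁷×1.825 + 29×10⁻⁶×1.818 = 5.361625×10⁻⁵ m/K
ΔT = 1.77×10⁻³ / 5.361625×10⁻⁵ = 33.012 K
T = 24.1 + 33.012 = 57.112 °C

T = 57.1 °C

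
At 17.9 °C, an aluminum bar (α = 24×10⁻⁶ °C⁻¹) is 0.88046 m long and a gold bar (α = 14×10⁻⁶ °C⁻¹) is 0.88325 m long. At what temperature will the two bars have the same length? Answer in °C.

L₁(1 + α₁ΔT) = L₂(1 + α₂ΔT) ⇒ ΔT = (L₂ − L₁)/(α₁L₁ − α₂L₂)
L₂ − L₁ = 0.88325 − 0.88046 = 2.79×10⁻³ m
α₁L₁ − α₂L₂ = 24×10⁻⁶×0.88046 − 14×10⁻⁶×0.88325 = 8.76554×10⁻⁶ m/K
ΔT = 2.79×10⁻³ / 8.76554×10⁻⁶ = 318.292 K
T = 17.9 + 318.292 = 336.192 °C

T = 336.2 °C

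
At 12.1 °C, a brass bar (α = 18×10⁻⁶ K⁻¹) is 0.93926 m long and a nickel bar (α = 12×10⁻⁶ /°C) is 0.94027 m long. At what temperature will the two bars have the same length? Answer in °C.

T = 191.7 °C

Equal length when α₁L₁ΔT − α₂L₂ΔT = L₂ − L₁ = 1.01×10⁻³ m
α₁L₁ = 1.690668×10⁻⁵, α₂L₂ = 1.128324×10⁻⁵ → Δ(αL) = 5.62344×10⁻⁶ m/K
ΔT = 1.01×10⁻³ / 5.62344×10⁻⁶ = 179.605 K, so T = 12.1 + 179.605 = 191.705 °C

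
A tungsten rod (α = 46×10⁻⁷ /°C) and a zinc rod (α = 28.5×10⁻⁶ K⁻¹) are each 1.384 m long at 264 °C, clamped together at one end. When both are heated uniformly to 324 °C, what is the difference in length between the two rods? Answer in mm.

1.98 mm

ΔT = 60 K
tungsten: ΔL = 46×10⁻⁷ × 1.384 m × 60 = 3.8198×10⁻⁴ m = 0.38198 mm
zinc: ΔL = 28.5×10⁻⁶ × 1.384 m × 60 = 2.3666×10⁻³ m = 2.3666 mm
difference = 2.3666 − 0.38198 = 1.98462 mm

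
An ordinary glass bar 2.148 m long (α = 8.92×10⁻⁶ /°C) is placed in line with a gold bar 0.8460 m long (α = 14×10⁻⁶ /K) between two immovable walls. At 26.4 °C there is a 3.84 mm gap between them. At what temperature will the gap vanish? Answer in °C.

Gap closes when ΔL₁ + ΔL₂ = 3.84 mm = 3.84×10⁻³ m
(α₁L₁ + α₂L₂)ΔT = g
α₁L₁ + α₂L₂ = 8.92×10⁻⁶×2.148 + 14×10⁻⁶×0.8460 = 3.100416×10⁻⁵ m/K
ΔT = 3.84×10⁻³ / 3.100416×10⁻⁵ = 123.85 K
T = 26.4 + 123.85 = 150.25 °C

T = 150 °C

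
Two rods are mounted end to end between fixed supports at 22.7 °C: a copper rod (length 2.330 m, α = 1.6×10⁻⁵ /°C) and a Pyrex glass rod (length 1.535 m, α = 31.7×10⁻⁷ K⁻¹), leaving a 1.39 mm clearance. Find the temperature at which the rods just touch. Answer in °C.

T = 55.7 °C

α₁L₁ = 3.728×10⁻⁵ m/K, α₂L₂ = 4.86595×10⁻⁶ m/K → total 4.214595×10⁻⁵ m/K
ΔT = g/(α₁L₁+α₂L₂) = 1.39×10⁻³ / 4.214595×10⁻⁵ = 32.981 K
T = 22.7 + 32.981 = 55.681 °C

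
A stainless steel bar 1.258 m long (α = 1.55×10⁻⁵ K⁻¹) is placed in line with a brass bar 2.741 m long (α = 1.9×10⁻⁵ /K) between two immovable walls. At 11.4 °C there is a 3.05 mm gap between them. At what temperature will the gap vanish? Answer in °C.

α₁L₁ = 1.9499×10⁻⁵ m/K, α₂L₂ = 5.2079×10⁻⁵ m/K → total 7.1578×10⁻⁵ m/K
ΔT = g/(α₁L₁+α₂L₂) = 3.05×10⁻³ / 7.1578×10⁻⁵ = 42.611 K
T = 11.4 + 42.611 = 54.011 °C

T = 54.0 °C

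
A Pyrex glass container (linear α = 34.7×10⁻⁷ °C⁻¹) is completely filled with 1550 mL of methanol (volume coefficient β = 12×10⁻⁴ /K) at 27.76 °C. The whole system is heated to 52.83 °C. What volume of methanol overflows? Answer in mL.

The container also expands: β_container ≈ 3α = 1.041×10⁻⁵ /K
Net overflow = V₀(β_liq − 3α_cont)ΔT
β − 3α = 1.20×10⁻³ − 1.041×10⁻⁵ = 1.18959×10⁻³ /K; ΔT = 25.07 K
ΔV = 1550 × 1.18959×10⁻³ × 25.07 = 46.2 mL

46.2 mL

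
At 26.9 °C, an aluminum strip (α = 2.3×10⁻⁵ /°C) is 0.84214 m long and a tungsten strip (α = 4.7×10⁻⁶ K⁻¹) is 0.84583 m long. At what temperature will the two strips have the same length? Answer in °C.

T = 266.6 °C

L₁(1 + α₁ΔT) = L₂(1 + α₂ΔT) ⇒ ΔT = (L₂ − L₁)/(α₁L₁ − α₂L₂)
L₂ − L₁ = 0.84583 − 0.84214 = 3.69×10⁻³ m
α₁L₁ − α₂L₂ = 2.3×10⁻⁵×0.84214 − 4.7×10⁻⁶×0.84583 = 1.5393819×10⁻⁵ m/K
ΔT = 3.69×10⁻³ / 1.5393819×10⁻⁵ = 239.707 K
T = 26.9 + 239.707 = 266.607 °C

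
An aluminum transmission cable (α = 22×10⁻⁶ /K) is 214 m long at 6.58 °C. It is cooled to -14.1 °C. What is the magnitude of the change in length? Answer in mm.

|ΔT| = |-14.1 − 6.58| = 20.68 K
ΔL = αL₀ΔT = (22×10⁻⁶)(214)(20.68) = 9.74×10⁻² m

ΔL = 97.4 mm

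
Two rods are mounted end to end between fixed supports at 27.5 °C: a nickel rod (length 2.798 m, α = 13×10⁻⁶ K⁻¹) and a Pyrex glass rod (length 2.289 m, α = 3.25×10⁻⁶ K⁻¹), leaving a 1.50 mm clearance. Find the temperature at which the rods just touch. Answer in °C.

α₁L₁ = 3.6374×10⁻⁵ m/K, α₂L₂ = 7.43925×10⁻⁶ m/K → total 4.381325×10⁻⁵ m/K
ΔT = g/(α₁L₁+α₂L₂) = 1.50×10⁻³ / 4.381325×10⁻⁵ = 34.236 K
T = 27.5 + 34.236 = 61.736 °C

T = 61.7 °C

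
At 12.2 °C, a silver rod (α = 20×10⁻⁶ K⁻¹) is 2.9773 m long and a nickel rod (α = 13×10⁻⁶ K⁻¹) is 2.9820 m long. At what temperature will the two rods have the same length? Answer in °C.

L₁(1 + α₁ΔT) = L₂(1 + α₂ΔT) ⇒ ΔT = (L₂ − L₁)/(α₁L₁ − α₂L₂)
L₂ − L₁ = 2.9820 − 2.9773 = 4.70×10⁻³ m
α₁L₁ − α₂L₂ = 20×10⁻⁶×2.9773 − 13×10⁻⁶×2.9820 = 2.078×10⁻⁵ m/K
ΔT = 4.70×10⁻³ / 2.078×10⁻⁵ = 226.179 K
T = 12.2 + 226.179 = 238.379 °C

T = 238.4 °C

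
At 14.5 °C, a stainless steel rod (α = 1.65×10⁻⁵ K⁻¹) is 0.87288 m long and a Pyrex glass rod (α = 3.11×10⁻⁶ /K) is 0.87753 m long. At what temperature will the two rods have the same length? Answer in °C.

Equal length when α₁L₁ΔT − α₂L₂ΔT = L₂ − L₁ = 4.65×10⁻³ m
α₁L₁ = 1.440252×10⁻⁵, α₂L₂ = 2.7291183×10⁻⁶ → Δ(αL) = 1.16734017×10⁻⁵ m/K
ΔT = 4.65×10⁻³ / 1.16734017×10⁻⁵ = 398.341 K, so T = 14.5 + 398.341 = 412.841 °C

T = 412.8 °C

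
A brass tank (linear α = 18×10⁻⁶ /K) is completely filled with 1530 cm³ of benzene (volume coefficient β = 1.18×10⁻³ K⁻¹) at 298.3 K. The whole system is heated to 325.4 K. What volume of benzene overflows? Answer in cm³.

46.7 cm³

The tank also expands: β_container ≈ 3α = 5.4×10⁻⁵ /K
Net overflow = V₀(β_liq − 3α_cont)ΔT
β − 3α = 1.18×10⁻³ − 5.4×10⁻⁵ = 1.126×10⁻³ /K; ΔT = 27.1 K
ΔV = 1530 × 1.126×10⁻³ × 27.1 = 46.7 cm³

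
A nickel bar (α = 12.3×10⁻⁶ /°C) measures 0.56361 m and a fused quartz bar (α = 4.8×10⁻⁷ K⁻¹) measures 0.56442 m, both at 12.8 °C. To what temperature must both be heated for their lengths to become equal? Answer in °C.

T = 134.4 °C

L₁(1 + α₁ΔT) = L₂(1 + α₂ΔT) ⇒ ΔT = (L₂ − L₁)/(α₁L₁ − α₂L₂)
L₂ − L₁ = 0.56442 − 0.56361 = 8.10×10⁻⁴ m
α₁L₁ − α₂L₂ = 12.3×10⁻⁶×0.56361 − 4.8×10⁻⁷×0.56442 = 6.6614814×10⁻⁶ m/K
ΔT = 8.10×10⁻⁴ / 6.6614814×10⁻⁶ = 121.595 K
T = 12.8 + 121.595 = 134.395 °C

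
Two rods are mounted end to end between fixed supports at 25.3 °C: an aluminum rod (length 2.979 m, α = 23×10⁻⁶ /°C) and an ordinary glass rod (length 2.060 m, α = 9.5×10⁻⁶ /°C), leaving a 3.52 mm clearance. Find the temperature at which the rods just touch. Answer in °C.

T = 65.3 °C

α₁L₁ = 6.8517×10⁻⁵ m/K, α₂L₂ = 1.957×10⁻⁵ m/K → total 8.8087×10⁻⁵ m/K
ΔT = g/(α₁L₁+α₂L₂) = 3.52×10⁻³ / 8.8087×10⁻⁵ = 39.960 K
T = 25.3 + 39.960 = 65.260 °C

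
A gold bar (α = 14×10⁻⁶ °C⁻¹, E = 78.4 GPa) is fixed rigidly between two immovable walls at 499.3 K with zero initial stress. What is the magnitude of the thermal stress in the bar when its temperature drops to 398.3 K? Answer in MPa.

Fully constrained: the free strain ε = αΔT is blocked, so σ = Eε = EαΔT.
|ΔT| = 101.0 K
σ = 78.4×10⁹ × 14×10⁻⁶ × 101.0 = 1.11×10⁸ Pa

σ = 111 MPa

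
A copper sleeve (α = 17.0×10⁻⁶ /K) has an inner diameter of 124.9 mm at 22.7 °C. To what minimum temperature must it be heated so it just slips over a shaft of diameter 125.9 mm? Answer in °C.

T = 494 °C

Required Δd = 125.9 − 124.9 = 1.0 mm
Δd = αd₀ΔT ⇒ ΔT = Δd/(αd₀) = 1.0 / (17.0×10⁻⁶ × 124.9) = 470.97 K
T_min = 22.7 + 470.97 = 493.67 °C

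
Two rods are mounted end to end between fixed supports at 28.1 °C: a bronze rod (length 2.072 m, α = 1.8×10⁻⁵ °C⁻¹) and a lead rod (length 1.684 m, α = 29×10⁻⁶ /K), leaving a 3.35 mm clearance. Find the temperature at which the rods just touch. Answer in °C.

T = 67.0 °C

Gap closes when ΔL₁ + ΔL₂ = 3.35 mm = 3.35×10⁻³ m
(α₁L₁ + α₂L₂)ΔT = g
α₁L₁ + α₂L₂ = 1.8×10⁻⁵×2.072 + 29×10⁻⁶×1.684 = 8.6132×10⁻⁵ m/K
ΔT = 3.35×10⁻³ / 8.6132×10⁻⁵ = 38.894 K
T = 28.1 + 38.894 = 66.994 °C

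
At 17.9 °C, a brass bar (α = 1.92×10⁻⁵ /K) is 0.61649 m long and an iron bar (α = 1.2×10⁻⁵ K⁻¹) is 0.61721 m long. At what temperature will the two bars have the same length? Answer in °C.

Equal length when α₁L₁ΔT − α₂L₂ΔT = L₂ − L₁ = 7.20×10⁻⁴ m
α₁L₁ = 1.1836608×10⁻⁵, α₂L₂ = 7.40652×10⁻⁶ → Δ(αL) = 4.430088×10⁻⁶ m/K
ΔT = 7.20×10⁻⁴ / 4.430088×10⁻⁶ = 162.525 K, so T = 17.9 + 162.525 = 180.425 °C

T = 180.4 °C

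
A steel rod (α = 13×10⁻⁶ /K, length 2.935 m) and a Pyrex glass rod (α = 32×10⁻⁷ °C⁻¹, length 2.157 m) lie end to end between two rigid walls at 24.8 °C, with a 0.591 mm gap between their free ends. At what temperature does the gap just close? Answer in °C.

T = 37.9 °C

Gap closes when ΔL₁ + ΔL₂ = 0.591 mm = 5.91×10⁻⁴ m
(α₁L₁ + α₂L₂)ΔT = g
α₁L₁ + α₂L₂ = 13×10⁻⁶×2.935 + 32×10⁻⁷×2.157 = 4.50574×10⁻⁵ m/K
ΔT = 5.91×10⁻⁴ / 4.50574×10⁻⁵ = 13.117 K
T = 24.8 + 13.117 = 37.917 °C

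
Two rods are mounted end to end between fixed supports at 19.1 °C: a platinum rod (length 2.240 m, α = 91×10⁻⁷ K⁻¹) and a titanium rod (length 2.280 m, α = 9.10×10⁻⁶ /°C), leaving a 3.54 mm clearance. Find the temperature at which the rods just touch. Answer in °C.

T = 105 °C

α₁L₁ = 2.0384×10⁻⁵ m/K, α₂L₂ = 2.0748×10⁻⁵ m/K → total 4.1132×10⁻⁵ m/K
ΔT = g/(α₁L₁+α₂L₂) = 3.54×10⁻³ / 4.1132×10⁻⁵ = 86.06 K
T = 19.1 + 86.06 = 105.16 °C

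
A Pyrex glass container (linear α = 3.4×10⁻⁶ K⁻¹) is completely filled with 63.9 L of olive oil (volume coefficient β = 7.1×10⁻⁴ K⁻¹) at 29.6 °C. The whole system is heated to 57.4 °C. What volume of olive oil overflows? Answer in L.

1.24 L

The container also expands: β_container ≈ 3α = 1.02×10⁻⁵ /K
Net overflow = V₀(β_liq − 3α_cont)ΔT
β − 3α = 7.10×10⁻⁴ − 1.02×10⁻⁵ = 6.998×10⁻⁴ /K; ΔT = 27.8 K
ΔV = 63.9 × 6.998×10⁻⁴ × 27.8 = 1.24 L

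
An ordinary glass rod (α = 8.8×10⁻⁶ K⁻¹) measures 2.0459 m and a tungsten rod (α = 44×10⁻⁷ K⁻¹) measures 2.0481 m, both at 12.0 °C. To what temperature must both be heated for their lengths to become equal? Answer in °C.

Equal length when α₁L₁ΔT − α₂L₂ΔT = L₂ − L₁ = 2.20×10⁻³ m
α₁L₁ = 1.800392×10⁻⁵, α₂L₂ = 9.01164×10⁻⁶ → Δ(αL) = 8.99228×10⁻⁶ m/K
ΔT = 2.20×10⁻³ / 8.99228×10⁻⁶ = 244.654 K, so T = 12.0 + 244.654 = 256.654 °C

T = 256.7 °C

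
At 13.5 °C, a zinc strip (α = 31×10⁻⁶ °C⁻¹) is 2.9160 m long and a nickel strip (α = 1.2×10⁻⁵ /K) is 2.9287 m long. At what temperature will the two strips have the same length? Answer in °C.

T = 243.4 °C

Equal length when α₁L₁ΔT − α₂L₂ΔT = L₂ − L₁ = 1.27×10⁻² m
α₁L₁ = 9.0396×10⁻⁵, α₂L₂ = 3.51444×10⁻⁵ → Δ(αL) = 5.52516×10⁻⁵ m/K
ΔT = 1.27×10⁻² / 5.52516×10⁻⁵ = 229.858 K, so T = 13.5 + 229.858 = 243.358 °C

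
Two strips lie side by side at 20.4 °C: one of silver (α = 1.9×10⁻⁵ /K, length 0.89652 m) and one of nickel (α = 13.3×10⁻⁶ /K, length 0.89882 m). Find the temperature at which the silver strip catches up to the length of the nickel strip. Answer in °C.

Equal length when α₁L₁ΔT − α₂L₂ΔT = L₂ − L₁ = 2.30×10⁻³ m
α₁L₁ = 1.703388×10⁻⁵, α₂L₂ = 1.1954306×10⁻⁵ → Δ(αL) = 5.079574×10⁻⁶ m/K
ΔT = 2.30×10⁻³ / 5.079574×10⁻⁶ = 452.794 K, so T = 20.4 + 452.794 = 473.194 °C

T = 473.2 °C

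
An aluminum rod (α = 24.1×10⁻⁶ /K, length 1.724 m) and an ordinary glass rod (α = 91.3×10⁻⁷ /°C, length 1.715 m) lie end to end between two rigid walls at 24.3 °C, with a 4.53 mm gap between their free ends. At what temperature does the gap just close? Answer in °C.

T = 103 °C

α₁L₁ = 4.15484×10⁻⁵ m/K, α₂L₂ = 1.565795×10⁻⁵ m/K → total 5.720635×10⁻⁵ m/K
ΔT = g/(α₁L₁+α₂L₂) = 4.53×10⁻³ / 5.720635×10⁻⁵ = 79.19 K
T = 24.3 + 79.19 = 103.49 °C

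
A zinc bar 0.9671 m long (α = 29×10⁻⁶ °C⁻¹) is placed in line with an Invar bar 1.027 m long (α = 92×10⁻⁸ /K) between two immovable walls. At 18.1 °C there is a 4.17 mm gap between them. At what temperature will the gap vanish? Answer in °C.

α₁L₁ = 2.80459×10⁻⁵ m/K, α₂L₂ = 9.4484×10⁻⁷ m/K → total 2.899074×10⁻⁵ m/K
ΔT = g/(α₁L₁+α₂L₂) = 4.17×10⁻³ / 2.899074×10⁻⁵ = 143.84 K
T = 18.1 + 143.84 = 161.94 °C

T = 162 °C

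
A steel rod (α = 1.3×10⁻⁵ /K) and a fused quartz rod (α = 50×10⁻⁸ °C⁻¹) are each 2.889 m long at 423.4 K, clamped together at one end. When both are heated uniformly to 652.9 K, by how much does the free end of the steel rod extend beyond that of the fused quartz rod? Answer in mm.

ΔT = 229.5 K
steel: ΔL = 1.3×10⁻⁵ × 2.889 m × 229.5 = 8.6193×10⁻³ m = 8.6193 mm
fused quartz: ΔL = 50×10⁻⁸ × 2.889 m × 229.5 = 3.3151×10⁻⁴ m = 0.33151 mm
difference = 8.6193 − 0.33151 = 8.28779 mm

8.29 mm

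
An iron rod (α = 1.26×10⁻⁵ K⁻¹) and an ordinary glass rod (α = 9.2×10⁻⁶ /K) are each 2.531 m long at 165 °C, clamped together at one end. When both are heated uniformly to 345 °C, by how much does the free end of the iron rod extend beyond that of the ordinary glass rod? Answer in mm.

ΔT = 180 K
iron: ΔL = 1.26×10⁻⁵ × 2.531 m × 180 = 5.7403×10⁻³ m = 5.7403 mm
ordinary glass: ΔL = 9.2×10⁻⁶ × 2.531 m × 180 = 4.1913×10⁻³ m = 4.1913 mm
difference = 5.7403 − 4.1913 = 1.5490 mm

1.55 mm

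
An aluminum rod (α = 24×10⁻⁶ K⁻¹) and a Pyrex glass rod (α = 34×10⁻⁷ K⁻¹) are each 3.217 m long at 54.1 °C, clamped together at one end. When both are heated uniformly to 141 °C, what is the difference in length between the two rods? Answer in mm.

5.76 mm

ΔT = 86.9 K
aluminum: ΔL = 24×10⁻⁶ × 3.217 m × 86.9 = 6.7094×10⁻³ m = 6.7094 mm
Pyrex glass: ΔL = 34×10⁻⁷ × 3.217 m × 86.9 = 9.5049×10⁻⁴ m = 0.95049 mm
difference = 6.7094 − 0.95049 = 5.75891 mm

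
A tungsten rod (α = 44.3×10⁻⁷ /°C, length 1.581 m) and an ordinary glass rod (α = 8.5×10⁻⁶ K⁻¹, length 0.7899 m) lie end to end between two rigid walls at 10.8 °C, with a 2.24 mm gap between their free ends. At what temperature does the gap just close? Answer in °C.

α₁L₁ = 7.00383×10⁻⁶ m/K, α₂L₂ = 6.71415×10⁻⁶ m/K → total 1.371798×10⁻⁵ m/K
ΔT = g/(α₁L₁+α₂L₂) = 2.24×10⁻³ / 1.371798×10⁻⁵ = 163.29 K
T = 10.8 + 163.29 = 174.09 °C

T = 174 °C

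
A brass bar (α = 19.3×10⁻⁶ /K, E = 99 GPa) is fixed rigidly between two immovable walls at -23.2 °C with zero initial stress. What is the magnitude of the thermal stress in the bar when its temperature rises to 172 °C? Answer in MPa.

Fully constrained: the free strain ε = αΔT is blocked, so σ = Eε = EαΔT.
|ΔT| = 195.2 K
σ = 99.0×10⁹ × 19.3×10⁻⁶ × 195.2 = 3.73×10⁸ Pa

σ = 373 MPa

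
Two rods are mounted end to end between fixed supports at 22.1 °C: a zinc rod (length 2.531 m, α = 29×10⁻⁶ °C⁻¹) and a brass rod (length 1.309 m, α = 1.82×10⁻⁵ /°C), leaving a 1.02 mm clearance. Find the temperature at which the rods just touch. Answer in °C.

Gap closes when ΔL₁ + ΔL₂ = 1.02 mm = 1.02×10⁻³ m
(α₁L₁ + α₂L₂)ΔT = g
α₁L₁ + α₂L₂ = 29×10⁻⁶×2.531 + 1.82×10⁻⁵×1.309 = 9.72228×10⁻⁵ m/K
ΔT = 1.02×10⁻³ / 9.72228×10⁻⁵ = 10.491 K
T = 22.1 + 10.491 = 32.591 °C

T = 32.6 °C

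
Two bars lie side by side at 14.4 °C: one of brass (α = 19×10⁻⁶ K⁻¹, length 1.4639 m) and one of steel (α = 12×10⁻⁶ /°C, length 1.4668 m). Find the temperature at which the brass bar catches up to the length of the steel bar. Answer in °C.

L₁(1 + α₁ΔT) = L₂(1 + α₂ΔT) ⇒ ΔT = (L₂ − L₁)/(α₁L₁ − α₂L₂)
L₂ − L₁ = 1.4668 − 1.4639 = 2.90×10⁻³ m
α₁L₁ − α₂L₂ = 19×10⁻⁶×1.4639 − 12×10⁻⁶×1.4668 = 1.02125×10⁻⁵ m/K
ΔT = 2.90×10⁻³ / 1.02125×10⁻⁵ = 283.966 K
T = 14.4 + 283.966 = 298.366 °C

T = 298.4 °C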